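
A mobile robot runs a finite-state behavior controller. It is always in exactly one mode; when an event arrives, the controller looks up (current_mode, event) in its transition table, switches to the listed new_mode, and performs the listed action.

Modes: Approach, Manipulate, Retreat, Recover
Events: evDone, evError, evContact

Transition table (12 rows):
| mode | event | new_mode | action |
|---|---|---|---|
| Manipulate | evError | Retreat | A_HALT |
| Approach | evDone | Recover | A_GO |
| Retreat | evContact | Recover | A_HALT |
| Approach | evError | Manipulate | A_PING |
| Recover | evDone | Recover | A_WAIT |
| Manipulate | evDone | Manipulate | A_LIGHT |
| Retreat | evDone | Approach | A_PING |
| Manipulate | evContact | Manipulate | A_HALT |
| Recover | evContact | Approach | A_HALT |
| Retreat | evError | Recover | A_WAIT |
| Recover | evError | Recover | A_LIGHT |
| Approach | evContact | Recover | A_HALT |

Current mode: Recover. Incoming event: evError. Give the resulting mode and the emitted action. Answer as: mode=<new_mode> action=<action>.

current mode = Recover; filter table to that mode:
  (Recover, evDone) → (Recover, A_WAIT)
  (Recover, evContact) → (Approach, A_HALT)
  (Recover, evError) → (Recover, A_LIGHT)  ← event matches
event = evError selects (Recover, A_LIGHT)

mode=Recover action=A_LIGHT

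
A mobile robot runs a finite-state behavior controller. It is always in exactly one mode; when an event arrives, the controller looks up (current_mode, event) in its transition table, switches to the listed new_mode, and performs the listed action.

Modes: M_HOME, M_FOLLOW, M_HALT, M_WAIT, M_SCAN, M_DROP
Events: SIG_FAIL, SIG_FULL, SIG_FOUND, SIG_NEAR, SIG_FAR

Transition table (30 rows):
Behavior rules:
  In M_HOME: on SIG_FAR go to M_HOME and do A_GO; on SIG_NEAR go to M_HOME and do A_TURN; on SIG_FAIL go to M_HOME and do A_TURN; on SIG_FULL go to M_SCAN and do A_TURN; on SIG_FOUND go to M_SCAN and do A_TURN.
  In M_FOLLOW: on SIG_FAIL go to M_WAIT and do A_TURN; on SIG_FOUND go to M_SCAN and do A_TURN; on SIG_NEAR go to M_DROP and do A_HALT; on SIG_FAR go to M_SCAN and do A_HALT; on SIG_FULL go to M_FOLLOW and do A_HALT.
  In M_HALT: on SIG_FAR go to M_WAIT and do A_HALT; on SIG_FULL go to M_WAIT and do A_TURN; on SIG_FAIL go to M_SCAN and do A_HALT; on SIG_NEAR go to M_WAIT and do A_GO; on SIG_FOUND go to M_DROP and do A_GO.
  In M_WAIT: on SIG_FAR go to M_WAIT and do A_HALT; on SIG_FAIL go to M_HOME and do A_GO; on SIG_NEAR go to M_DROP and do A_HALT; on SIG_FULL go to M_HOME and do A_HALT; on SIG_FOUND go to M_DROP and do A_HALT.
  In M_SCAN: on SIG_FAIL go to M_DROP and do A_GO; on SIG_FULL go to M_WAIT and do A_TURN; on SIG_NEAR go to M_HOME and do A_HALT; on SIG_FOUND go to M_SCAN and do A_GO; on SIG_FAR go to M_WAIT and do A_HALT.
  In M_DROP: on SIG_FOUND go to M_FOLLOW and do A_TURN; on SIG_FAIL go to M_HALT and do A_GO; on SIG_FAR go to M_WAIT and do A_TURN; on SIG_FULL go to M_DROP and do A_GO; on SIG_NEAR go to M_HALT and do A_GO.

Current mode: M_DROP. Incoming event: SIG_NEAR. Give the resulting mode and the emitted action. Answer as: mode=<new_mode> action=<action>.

mode=M_HALT action=A_GO

current mode = M_DROP; filter table to that mode:
  (M_DROP, SIG_FOUND) → (M_FOLLOW, A_TURN)
  (M_DROP, SIG_FAIL) → (M_HALT, A_GO)
  (M_DROP, SIG_FAR) → (M_WAIT, A_TURN)
  (M_DROP, SIG_FULL) → (M_DROP, A_GO)
  (M_DROP, SIG_NEAR) → (M_HALT, A_GO)  ← event matches
event = SIG_NEAR selects (M_HALT, A_GO)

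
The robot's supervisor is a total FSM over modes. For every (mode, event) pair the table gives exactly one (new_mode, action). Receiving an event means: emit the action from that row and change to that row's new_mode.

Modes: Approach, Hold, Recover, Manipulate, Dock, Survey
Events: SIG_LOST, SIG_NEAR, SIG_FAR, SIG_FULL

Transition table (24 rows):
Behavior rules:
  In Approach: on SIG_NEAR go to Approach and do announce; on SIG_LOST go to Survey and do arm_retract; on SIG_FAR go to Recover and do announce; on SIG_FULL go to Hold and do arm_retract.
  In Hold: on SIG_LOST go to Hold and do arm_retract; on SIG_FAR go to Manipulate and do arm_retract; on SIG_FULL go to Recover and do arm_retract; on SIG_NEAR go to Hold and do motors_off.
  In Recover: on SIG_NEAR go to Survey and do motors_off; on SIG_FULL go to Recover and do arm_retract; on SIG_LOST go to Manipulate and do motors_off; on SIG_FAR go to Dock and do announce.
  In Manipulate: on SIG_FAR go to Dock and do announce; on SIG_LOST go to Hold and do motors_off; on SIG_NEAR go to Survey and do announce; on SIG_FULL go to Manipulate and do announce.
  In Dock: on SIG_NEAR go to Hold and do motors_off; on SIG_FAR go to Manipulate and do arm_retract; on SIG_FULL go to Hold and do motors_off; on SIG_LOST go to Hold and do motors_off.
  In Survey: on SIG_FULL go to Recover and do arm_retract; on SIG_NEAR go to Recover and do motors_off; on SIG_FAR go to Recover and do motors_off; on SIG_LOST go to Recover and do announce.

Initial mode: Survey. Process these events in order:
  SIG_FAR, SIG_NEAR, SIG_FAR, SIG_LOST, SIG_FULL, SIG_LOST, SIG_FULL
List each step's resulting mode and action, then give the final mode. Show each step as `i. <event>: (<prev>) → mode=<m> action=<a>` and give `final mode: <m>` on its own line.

final mode: Recover

1. SIG_FAR: (Survey) → mode=Recover action=motors_off
2. SIG_NEAR: (Recover) → mode=Survey action=motors_off
3. SIG_FAR: (Survey) → mode=Recover action=motors_off
4. SIG_LOST: (Recover) → mode=Manipulate action=motors_off
5. SIG_FULL: (Manipulate) → mode=Manipulate action=announce
6. SIG_LOST: (Manipulate) → mode=Hold action=motors_off
7. SIG_FULL: (Hold) → mode=Recover action=arm_retract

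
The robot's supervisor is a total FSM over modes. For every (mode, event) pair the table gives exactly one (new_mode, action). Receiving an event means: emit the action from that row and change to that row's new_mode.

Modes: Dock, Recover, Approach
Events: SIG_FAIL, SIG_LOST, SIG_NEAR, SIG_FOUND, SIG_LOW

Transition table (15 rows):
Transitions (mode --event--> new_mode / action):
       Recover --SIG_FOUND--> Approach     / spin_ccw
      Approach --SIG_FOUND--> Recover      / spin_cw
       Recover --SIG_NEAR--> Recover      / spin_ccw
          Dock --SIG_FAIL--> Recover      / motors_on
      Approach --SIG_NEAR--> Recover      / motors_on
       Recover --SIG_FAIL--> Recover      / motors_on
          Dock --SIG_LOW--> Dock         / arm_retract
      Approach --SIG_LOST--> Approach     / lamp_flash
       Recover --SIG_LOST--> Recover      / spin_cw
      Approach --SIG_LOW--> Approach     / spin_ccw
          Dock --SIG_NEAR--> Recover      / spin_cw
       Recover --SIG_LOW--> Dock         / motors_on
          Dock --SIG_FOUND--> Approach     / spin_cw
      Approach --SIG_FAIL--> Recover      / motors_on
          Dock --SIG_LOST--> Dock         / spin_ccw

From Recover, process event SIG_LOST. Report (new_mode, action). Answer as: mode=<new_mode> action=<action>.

current mode = Recover; filter table to that mode:
  (Recover, SIG_FOUND) → (Approach, spin_ccw)
  (Recover, SIG_NEAR) → (Recover, spin_ccw)
  (Recover, SIG_FAIL) → (Recover, motors_on)
  (Recover, SIG_LOST) → (Recover, spin_cw)  ← event matches
  (Recover, SIG_LOW) → (Dock, motors_on)
event = SIG_LOST selects (Recover, spin_cw)

mode=Recover action=spin_cw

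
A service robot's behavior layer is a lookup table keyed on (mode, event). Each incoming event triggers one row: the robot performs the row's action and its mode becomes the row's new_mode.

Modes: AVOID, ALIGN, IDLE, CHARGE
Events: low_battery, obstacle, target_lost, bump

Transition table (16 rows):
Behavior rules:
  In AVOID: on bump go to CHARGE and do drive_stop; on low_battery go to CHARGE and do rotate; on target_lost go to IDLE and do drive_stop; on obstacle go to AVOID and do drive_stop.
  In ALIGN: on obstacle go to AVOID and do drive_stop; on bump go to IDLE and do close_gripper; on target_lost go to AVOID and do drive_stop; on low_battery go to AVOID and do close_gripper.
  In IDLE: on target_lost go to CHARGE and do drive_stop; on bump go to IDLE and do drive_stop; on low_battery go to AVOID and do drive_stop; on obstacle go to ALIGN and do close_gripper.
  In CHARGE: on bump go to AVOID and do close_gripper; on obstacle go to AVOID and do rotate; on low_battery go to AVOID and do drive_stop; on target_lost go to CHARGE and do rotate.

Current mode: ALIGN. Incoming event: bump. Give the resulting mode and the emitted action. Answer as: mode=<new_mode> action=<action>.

current mode = ALIGN; filter table to that mode:
  (ALIGN, obstacle) → (AVOID, drive_stop)
  (ALIGN, bump) → (IDLE, close_gripper)  ← event matches
  (ALIGN, target_lost) → (AVOID, drive_stop)
  (ALIGN, low_battery) → (AVOID, close_gripper)
event = bump selects (IDLE, close_gripper)

mode=IDLE action=close_gripper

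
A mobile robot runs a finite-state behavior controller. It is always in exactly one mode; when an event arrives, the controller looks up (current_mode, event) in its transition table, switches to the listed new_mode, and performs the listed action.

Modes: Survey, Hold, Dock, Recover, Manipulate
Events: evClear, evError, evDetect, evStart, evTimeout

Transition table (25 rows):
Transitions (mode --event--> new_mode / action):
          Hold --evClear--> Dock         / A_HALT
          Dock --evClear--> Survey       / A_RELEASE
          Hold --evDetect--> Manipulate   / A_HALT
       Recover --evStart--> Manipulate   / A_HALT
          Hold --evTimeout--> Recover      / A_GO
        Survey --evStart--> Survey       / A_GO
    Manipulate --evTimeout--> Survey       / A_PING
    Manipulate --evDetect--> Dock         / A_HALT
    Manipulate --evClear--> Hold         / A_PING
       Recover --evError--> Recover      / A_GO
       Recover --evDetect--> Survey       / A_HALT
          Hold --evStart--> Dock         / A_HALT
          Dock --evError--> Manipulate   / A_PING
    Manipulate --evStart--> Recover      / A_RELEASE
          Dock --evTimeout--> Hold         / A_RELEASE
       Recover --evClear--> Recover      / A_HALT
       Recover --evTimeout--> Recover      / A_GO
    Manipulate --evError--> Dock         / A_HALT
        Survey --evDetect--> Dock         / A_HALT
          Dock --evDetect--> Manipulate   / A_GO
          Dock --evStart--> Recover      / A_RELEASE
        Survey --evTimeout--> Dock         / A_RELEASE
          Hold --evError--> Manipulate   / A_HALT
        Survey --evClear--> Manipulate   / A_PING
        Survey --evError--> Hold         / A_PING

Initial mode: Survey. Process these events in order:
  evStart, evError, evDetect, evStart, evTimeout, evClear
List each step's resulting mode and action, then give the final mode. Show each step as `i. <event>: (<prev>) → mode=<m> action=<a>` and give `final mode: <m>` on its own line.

1. evStart: (Survey) → mode=Survey action=A_GO
2. evError: (Survey) → mode=Hold action=A_PING
3. evDetect: (Hold) → mode=Manipulate action=A_HALT
4. evStart: (Manipulate) → mode=Recover action=A_RELEASE
5. evTimeout: (Recover) → mode=Recover action=A_GO
6. evClear: (Recover) → mode=Recover action=A_HALT

final mode: Recover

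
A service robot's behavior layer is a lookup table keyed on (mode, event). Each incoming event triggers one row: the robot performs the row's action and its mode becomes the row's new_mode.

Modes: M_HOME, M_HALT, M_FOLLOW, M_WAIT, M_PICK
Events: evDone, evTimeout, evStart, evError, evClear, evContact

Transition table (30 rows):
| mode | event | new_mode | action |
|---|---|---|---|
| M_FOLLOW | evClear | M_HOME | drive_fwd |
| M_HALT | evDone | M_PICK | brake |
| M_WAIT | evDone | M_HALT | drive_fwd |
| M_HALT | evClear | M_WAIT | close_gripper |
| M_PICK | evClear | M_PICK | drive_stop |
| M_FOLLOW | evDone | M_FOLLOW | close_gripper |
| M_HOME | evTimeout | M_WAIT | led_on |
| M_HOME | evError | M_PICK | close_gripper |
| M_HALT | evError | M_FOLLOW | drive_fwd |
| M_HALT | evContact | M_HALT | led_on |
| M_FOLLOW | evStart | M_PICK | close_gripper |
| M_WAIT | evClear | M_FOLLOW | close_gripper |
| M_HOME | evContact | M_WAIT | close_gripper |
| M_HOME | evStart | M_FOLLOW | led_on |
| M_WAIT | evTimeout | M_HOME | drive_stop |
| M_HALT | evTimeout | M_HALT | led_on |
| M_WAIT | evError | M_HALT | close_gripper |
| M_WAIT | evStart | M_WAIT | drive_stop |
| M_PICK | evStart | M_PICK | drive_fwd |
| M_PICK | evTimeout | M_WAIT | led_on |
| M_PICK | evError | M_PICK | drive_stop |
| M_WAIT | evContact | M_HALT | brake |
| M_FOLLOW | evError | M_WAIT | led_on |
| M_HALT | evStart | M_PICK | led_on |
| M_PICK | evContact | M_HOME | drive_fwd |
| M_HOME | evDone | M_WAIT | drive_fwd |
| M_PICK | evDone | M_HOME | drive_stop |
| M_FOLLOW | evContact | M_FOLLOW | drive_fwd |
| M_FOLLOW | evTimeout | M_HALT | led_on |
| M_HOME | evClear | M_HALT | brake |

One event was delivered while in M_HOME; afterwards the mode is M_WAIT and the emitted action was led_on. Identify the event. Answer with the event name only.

evTimeout

try evDone: (M_HOME, evDone) → (M_WAIT, drive_fwd)
try evTimeout: (M_HOME, evTimeout) → (M_WAIT, led_on)  ← matches
try evStart: (M_HOME, evStart) → (M_FOLLOW, led_on)
try evError: (M_HOME, evError) → (M_PICK, close_gripper)
try evClear: (M_HOME, evClear) → (M_HALT, brake)
try evContact: (M_HOME, evContact) → (M_WAIT, close_gripper)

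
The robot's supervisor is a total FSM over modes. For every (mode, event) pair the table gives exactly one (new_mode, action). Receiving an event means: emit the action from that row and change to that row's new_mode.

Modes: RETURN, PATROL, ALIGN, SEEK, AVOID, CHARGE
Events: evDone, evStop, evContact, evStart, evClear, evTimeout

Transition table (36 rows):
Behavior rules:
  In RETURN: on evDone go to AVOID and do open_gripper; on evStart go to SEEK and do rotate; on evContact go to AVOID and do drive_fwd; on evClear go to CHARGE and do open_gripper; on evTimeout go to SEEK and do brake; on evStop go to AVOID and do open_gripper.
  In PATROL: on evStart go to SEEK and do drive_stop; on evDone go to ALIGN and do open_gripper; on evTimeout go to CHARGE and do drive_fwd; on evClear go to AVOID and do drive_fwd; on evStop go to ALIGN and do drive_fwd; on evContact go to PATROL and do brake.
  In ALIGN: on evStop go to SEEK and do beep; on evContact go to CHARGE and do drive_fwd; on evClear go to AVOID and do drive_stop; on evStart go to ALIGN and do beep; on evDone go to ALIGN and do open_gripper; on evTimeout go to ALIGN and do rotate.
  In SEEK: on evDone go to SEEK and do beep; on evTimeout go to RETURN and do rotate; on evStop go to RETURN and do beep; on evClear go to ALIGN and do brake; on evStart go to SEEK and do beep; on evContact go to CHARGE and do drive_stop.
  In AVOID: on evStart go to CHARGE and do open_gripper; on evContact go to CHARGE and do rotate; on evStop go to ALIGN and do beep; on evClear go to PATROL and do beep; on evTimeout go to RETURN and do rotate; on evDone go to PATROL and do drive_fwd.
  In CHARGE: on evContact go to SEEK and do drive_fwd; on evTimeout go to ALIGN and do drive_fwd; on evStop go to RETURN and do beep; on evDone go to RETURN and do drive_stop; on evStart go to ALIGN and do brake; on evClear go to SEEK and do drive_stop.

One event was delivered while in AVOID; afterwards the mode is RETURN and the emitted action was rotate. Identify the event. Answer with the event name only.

try evDone: (AVOID, evDone) → (PATROL, drive_fwd)
try evStop: (AVOID, evStop) → (ALIGN, beep)
try evContact: (AVOID, evContact) → (CHARGE, rotate)
try evStart: (AVOID, evStart) → (CHARGE, open_gripper)
try evClear: (AVOID, evClear) → (PATROL, beep)
try evTimeout: (AVOID, evTimeout) → (RETURN, rotate)  ← matches

evTimeout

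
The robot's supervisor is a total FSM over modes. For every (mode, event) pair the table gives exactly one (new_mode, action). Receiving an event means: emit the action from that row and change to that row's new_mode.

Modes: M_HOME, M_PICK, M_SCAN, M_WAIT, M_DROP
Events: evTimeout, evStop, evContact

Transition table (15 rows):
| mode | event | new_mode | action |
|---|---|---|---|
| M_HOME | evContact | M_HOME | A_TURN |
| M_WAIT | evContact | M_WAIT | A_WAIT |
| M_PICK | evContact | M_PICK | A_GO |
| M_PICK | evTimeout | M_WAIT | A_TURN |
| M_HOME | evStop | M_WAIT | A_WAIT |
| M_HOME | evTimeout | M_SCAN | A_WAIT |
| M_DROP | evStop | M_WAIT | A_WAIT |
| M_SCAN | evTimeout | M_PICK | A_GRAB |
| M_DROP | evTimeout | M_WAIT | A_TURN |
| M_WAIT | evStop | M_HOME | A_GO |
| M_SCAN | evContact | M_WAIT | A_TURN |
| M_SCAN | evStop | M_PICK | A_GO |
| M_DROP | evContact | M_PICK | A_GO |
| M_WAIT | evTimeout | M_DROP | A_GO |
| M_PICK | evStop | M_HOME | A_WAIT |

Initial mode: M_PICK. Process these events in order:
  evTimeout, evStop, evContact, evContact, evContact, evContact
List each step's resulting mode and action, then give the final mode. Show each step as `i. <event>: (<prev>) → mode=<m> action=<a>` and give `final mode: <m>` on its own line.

final mode: M_HOME

1. evTimeout: (M_PICK) → mode=M_WAIT action=A_TURN
2. evStop: (M_WAIT) → mode=M_HOME action=A_GO
3. evContact: (M_HOME) → mode=M_HOME action=A_TURN
4. evContact: (M_HOME) → mode=M_HOME action=A_TURN
5. evContact: (M_HOME) → mode=M_HOME action=A_TURN
6. evContact: (M_HOME) → mode=M_HOME action=A_TURN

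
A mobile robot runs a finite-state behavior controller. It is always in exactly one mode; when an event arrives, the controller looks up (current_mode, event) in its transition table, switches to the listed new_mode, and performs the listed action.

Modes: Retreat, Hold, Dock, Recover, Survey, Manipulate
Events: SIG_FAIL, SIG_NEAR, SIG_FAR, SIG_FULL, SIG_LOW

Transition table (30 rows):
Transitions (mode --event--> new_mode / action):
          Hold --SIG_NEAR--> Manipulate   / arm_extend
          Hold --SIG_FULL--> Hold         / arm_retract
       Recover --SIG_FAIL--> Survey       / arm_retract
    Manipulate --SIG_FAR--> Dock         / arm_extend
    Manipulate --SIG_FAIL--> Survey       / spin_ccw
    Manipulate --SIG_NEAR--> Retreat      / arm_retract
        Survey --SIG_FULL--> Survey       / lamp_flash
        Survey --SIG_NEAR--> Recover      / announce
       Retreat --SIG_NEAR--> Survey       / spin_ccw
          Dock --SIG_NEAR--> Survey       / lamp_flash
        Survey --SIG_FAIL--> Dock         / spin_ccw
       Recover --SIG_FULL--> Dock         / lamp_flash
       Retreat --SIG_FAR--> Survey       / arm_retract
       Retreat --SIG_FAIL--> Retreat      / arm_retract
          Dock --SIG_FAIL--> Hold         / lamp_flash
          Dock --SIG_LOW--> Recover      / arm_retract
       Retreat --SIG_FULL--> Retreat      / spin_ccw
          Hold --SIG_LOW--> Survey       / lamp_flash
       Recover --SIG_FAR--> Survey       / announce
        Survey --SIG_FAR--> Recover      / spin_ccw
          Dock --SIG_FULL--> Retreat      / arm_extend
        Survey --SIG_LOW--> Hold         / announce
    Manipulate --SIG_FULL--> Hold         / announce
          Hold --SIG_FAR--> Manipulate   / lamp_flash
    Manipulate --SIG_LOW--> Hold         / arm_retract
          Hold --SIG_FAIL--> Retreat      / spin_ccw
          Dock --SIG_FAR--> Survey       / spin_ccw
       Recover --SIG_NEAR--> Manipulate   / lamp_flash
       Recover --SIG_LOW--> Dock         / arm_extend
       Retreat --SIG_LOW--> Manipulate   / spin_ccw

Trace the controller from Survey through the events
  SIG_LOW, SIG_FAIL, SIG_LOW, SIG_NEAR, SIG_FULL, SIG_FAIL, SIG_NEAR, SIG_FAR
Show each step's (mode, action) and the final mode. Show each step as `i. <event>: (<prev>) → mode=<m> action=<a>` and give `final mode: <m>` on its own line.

1. SIG_LOW: (Survey) → mode=Hold action=announce
2. SIG_FAIL: (Hold) → mode=Retreat action=spin_ccw
3. SIG_LOW: (Retreat) → mode=Manipulate action=spin_ccw
4. SIG_NEAR: (Manipulate) → mode=Retreat action=arm_retract
5. SIG_FULL: (Retreat) → mode=Retreat action=spin_ccw
6. SIG_FAIL: (Retreat) → mode=Retreat action=arm_retract
7. SIG_NEAR: (Retreat) → mode=Survey action=spin_ccw
8. SIG_FAR: (Survey) → mode=Recover action=spin_ccw

final mode: Recover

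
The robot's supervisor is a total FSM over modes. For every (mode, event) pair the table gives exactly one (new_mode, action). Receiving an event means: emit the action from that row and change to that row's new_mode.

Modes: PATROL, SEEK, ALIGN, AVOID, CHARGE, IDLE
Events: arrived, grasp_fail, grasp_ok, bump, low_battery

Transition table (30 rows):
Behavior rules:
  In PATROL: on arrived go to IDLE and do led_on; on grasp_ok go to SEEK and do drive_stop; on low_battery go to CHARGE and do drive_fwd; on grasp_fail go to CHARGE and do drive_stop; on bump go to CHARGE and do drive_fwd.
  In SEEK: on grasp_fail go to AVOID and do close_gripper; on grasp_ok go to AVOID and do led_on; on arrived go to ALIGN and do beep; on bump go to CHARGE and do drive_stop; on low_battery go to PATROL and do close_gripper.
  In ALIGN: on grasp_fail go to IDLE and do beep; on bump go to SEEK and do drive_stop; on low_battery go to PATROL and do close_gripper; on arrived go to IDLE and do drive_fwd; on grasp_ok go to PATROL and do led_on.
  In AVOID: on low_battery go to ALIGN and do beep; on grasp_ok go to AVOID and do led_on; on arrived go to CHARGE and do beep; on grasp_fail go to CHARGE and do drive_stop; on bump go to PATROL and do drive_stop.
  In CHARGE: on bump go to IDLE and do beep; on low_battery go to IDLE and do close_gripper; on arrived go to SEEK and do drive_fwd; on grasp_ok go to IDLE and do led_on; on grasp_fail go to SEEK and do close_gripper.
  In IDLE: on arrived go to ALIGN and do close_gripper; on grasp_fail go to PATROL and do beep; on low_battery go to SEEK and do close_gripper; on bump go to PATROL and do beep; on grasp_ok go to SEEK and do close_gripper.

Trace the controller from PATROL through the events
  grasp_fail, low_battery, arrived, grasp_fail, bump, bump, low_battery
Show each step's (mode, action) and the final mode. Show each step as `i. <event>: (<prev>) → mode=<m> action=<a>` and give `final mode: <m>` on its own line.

1. grasp_fail: (PATROL) → mode=CHARGE action=drive_stop
2. low_battery: (CHARGE) → mode=IDLE action=close_gripper
3. arrived: (IDLE) → mode=ALIGN action=close_gripper
4. grasp_fail: (ALIGN) → mode=IDLE action=beep
5. bump: (IDLE) → mode=PATROL action=beep
6. bump: (PATROL) → mode=CHARGE action=drive_fwd
7. low_battery: (CHARGE) → mode=IDLE action=close_gripper

final mode: IDLE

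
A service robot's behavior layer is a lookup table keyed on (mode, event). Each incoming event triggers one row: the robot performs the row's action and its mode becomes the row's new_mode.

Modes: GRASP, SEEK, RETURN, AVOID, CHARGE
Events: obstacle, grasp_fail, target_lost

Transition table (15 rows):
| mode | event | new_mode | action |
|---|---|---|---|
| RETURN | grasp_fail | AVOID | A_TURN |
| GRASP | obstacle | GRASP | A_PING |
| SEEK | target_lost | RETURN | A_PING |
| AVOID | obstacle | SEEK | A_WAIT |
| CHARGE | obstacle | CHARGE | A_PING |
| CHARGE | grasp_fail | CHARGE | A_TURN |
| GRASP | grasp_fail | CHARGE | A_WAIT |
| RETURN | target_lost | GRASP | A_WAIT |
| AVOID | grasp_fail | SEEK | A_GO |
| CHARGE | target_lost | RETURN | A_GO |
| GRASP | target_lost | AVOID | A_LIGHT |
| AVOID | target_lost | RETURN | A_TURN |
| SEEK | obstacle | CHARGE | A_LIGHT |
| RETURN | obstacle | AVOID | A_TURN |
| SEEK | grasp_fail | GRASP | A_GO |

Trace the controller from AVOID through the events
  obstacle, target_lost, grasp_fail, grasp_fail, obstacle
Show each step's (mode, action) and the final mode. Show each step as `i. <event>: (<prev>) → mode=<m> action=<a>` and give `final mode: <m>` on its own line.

1. obstacle: (AVOID) → mode=SEEK action=A_WAIT
2. target_lost: (SEEK) → mode=RETURN action=A_PING
3. grasp_fail: (RETURN) → mode=AVOID action=A_TURN
4. grasp_fail: (AVOID) → mode=SEEK action=A_GO
5. obstacle: (SEEK) → mode=CHARGE action=A_LIGHT

final mode: CHARGE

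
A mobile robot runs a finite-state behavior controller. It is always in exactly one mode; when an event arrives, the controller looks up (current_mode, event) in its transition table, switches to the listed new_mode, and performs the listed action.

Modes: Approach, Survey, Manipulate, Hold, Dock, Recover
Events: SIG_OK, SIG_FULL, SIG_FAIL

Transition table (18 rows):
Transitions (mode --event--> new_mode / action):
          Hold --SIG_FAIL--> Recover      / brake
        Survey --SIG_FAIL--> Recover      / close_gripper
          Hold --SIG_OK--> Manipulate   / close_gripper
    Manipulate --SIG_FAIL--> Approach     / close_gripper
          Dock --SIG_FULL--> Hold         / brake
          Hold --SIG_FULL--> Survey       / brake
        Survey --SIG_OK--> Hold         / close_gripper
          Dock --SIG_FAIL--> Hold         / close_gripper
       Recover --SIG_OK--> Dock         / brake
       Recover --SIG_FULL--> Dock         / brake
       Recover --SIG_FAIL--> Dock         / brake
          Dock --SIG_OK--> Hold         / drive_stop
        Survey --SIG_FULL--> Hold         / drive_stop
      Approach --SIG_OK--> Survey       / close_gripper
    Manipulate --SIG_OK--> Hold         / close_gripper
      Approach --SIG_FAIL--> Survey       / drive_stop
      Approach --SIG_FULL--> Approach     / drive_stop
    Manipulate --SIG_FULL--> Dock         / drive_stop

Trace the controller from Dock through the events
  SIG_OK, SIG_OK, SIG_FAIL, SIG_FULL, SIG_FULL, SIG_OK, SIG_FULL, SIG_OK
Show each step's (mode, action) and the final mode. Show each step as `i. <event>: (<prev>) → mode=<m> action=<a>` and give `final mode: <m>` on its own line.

1. SIG_OK: (Dock) → mode=Hold action=drive_stop
2. SIG_OK: (Hold) → mode=Manipulate action=close_gripper
3. SIG_FAIL: (Manipulate) → mode=Approach action=close_gripper
4. SIG_FULL: (Approach) → mode=Approach action=drive_stop
5. SIG_FULL: (Approach) → mode=Approach action=drive_stop
6. SIG_OK: (Approach) → mode=Survey action=close_gripper
7. SIG_FULL: (Survey) → mode=Hold action=drive_stop
8. SIG_OK: (Hold) → mode=Manipulate action=close_gripper

final mode: Manipulate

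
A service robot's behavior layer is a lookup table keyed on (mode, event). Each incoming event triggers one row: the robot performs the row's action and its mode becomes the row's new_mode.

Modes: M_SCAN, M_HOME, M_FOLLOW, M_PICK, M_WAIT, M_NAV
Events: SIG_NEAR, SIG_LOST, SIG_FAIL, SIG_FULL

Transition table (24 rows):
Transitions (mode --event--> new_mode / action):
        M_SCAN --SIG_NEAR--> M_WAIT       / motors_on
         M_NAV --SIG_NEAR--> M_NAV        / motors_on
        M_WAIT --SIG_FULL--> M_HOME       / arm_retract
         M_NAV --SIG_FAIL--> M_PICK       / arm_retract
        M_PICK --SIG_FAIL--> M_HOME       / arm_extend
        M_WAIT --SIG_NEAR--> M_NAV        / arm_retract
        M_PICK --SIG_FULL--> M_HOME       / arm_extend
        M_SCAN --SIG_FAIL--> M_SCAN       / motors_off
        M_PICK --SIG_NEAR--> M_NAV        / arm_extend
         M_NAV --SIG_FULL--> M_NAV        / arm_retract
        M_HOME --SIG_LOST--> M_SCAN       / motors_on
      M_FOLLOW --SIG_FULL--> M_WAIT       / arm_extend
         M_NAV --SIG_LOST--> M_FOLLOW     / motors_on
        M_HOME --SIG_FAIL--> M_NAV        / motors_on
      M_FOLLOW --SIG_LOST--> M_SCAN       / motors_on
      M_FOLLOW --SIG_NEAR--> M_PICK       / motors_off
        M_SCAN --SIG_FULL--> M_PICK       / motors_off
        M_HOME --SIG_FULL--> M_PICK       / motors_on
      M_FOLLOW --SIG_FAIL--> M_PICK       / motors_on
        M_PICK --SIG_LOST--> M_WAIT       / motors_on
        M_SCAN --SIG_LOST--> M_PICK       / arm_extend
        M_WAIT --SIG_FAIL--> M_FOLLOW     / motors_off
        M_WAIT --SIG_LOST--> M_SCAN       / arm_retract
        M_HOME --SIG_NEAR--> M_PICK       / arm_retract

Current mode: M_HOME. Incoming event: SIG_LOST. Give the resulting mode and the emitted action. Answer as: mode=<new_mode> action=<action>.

mode=M_SCAN action=motors_on

current mode = M_HOME; filter table to that mode:
  (M_HOME, SIG_LOST) → (M_SCAN, motors_on)  ← event matches
  (M_HOME, SIG_FAIL) → (M_NAV, motors_on)
  (M_HOME, SIG_FULL) → (M_PICK, motors_on)
  (M_HOME, SIG_NEAR) → (M_PICK, arm_retract)
event = SIG_LOST selects (M_SCAN, motors_on)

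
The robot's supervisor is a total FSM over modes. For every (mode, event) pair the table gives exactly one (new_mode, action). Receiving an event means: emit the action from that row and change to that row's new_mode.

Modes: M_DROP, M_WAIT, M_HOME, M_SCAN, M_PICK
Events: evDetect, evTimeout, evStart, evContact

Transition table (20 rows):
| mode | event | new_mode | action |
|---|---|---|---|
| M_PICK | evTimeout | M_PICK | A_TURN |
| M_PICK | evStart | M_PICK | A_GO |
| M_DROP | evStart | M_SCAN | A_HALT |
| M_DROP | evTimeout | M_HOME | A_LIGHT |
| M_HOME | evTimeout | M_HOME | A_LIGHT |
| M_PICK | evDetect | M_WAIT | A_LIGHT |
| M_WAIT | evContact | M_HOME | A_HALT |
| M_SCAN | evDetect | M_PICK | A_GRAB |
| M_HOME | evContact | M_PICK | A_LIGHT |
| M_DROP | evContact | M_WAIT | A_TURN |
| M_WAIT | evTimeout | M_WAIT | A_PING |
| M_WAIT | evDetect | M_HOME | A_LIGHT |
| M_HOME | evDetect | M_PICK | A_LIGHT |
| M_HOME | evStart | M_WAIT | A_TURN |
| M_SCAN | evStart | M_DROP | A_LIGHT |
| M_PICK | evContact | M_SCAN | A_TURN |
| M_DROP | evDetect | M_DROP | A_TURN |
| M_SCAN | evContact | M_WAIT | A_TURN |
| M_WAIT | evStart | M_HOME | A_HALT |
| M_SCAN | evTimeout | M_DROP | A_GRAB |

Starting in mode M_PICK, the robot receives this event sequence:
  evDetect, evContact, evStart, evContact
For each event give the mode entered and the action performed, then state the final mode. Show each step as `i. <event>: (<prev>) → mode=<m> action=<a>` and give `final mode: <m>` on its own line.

final mode: M_HOME

1. evDetect: (M_PICK) → mode=M_WAIT action=A_LIGHT
2. evContact: (M_WAIT) → mode=M_HOME action=A_HALT
3. evStart: (M_HOME) → mode=M_WAIT action=A_TURN
4. evContact: (M_WAIT) → mode=M_HOME action=A_HALT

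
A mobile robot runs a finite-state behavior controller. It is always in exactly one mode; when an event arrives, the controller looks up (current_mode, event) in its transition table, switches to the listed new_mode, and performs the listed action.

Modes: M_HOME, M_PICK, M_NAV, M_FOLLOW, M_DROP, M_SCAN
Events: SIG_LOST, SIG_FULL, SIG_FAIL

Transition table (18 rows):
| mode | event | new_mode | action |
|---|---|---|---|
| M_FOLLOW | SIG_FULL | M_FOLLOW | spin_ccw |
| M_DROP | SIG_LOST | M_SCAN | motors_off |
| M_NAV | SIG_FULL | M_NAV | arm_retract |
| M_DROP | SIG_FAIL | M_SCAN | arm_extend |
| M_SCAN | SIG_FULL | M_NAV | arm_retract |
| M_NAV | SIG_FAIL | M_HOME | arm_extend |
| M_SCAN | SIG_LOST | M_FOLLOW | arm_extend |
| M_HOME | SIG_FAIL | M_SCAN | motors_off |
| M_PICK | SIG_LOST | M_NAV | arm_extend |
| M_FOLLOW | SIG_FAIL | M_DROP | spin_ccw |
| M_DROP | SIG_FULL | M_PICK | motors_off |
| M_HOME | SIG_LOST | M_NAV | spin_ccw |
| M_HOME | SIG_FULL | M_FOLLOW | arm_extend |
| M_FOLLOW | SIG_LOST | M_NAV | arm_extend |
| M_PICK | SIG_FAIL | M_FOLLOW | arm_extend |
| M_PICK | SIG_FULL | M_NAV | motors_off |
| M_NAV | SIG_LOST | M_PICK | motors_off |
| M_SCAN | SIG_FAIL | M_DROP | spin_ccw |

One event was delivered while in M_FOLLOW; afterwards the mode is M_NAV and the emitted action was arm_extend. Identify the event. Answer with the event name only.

SIG_LOST

try SIG_LOST: (M_FOLLOW, SIG_LOST) → (M_NAV, arm_extend)  ← matches
try SIG_FULL: (M_FOLLOW, SIG_FULL) → (M_FOLLOW, spin_ccw)
try SIG_FAIL: (M_FOLLOW, SIG_FAIL) → (M_DROP, spin_ccw)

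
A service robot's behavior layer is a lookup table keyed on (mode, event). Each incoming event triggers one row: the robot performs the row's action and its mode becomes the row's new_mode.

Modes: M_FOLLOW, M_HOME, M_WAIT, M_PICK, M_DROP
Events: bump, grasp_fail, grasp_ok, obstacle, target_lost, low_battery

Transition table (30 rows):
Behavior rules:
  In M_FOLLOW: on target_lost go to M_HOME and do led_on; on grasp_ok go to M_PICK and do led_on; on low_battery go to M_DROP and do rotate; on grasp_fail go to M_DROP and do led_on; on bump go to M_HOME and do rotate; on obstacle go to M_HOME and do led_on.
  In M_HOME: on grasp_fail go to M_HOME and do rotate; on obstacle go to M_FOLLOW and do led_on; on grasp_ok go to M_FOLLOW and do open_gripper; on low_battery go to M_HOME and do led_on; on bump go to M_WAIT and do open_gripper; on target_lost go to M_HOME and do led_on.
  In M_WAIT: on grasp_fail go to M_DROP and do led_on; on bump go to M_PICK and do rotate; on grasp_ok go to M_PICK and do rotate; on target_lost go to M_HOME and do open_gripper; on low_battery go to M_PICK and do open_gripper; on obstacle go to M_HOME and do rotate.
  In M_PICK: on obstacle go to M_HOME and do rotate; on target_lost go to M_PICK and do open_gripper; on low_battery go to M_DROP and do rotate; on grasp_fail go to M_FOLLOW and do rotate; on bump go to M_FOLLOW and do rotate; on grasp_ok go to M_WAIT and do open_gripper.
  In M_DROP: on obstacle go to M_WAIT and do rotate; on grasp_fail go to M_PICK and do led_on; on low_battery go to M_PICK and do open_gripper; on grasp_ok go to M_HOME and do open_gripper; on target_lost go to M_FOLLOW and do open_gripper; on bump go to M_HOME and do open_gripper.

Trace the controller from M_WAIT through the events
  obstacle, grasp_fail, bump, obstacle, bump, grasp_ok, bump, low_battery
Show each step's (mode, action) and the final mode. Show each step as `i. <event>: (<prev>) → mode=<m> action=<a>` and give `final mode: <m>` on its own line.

1. obstacle: (M_WAIT) → mode=M_HOME action=rotate
2. grasp_fail: (M_HOME) → mode=M_HOME action=rotate
3. bump: (M_HOME) → mode=M_WAIT action=open_gripper
4. obstacle: (M_WAIT) → mode=M_HOME action=rotate
5. bump: (M_HOME) → mode=M_WAIT action=open_gripper
6. grasp_ok: (M_WAIT) → mode=M_PICK action=rotate
7. bump: (M_PICK) → mode=M_FOLLOW action=rotate
8. low_battery: (M_FOLLOW) → mode=M_DROP action=rotate

final mode: M_DROP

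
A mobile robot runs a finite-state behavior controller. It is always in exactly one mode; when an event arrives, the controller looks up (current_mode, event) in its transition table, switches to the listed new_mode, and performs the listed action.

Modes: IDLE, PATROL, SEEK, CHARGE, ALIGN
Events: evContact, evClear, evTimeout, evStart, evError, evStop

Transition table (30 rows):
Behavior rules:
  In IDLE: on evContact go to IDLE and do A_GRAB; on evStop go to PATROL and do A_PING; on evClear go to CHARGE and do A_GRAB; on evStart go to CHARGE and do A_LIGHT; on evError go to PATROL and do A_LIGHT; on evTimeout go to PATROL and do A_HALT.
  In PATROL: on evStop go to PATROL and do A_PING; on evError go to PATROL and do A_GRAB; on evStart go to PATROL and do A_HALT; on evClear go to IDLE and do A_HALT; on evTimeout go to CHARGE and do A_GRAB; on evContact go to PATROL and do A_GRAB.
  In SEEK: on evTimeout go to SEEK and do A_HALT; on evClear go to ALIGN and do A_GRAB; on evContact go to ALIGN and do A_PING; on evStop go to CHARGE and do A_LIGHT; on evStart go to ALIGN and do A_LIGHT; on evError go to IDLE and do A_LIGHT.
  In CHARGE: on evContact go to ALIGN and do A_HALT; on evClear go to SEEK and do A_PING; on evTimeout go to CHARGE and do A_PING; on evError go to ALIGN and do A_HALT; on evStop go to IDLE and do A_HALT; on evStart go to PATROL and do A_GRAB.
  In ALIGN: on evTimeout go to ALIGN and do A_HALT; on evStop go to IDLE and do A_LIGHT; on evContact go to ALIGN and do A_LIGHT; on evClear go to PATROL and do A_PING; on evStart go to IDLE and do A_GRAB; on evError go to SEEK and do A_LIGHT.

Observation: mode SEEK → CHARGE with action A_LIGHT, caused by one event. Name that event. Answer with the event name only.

evStop

try evContact: (SEEK, evContact) → (ALIGN, A_PING)
try evClear: (SEEK, evClear) → (ALIGN, A_GRAB)
try evTimeout: (SEEK, evTimeout) → (SEEK, A_HALT)
try evStart: (SEEK, evStart) → (ALIGN, A_LIGHT)
try evError: (SEEK, evError) → (IDLE, A_LIGHT)
try evStop: (SEEK, evStop) → (CHARGE, A_LIGHT)  ← matches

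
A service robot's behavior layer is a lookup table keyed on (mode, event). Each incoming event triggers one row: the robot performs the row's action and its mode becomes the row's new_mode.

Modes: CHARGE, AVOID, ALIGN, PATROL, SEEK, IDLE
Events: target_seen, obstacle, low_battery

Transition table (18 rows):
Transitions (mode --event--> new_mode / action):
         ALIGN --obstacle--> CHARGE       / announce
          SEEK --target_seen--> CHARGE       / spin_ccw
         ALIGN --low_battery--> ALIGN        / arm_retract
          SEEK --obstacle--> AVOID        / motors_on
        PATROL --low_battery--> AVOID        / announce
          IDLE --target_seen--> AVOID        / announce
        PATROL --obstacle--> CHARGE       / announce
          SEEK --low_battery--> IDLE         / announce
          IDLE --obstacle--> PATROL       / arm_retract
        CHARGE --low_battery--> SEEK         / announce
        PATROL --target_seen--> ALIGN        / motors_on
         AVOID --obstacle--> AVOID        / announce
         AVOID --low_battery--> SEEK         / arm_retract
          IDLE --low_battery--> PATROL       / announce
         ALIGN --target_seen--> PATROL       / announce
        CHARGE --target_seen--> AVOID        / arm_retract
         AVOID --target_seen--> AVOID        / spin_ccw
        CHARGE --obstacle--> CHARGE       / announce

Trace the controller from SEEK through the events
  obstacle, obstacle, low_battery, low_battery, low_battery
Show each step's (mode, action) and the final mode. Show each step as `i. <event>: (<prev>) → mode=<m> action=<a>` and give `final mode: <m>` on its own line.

1. obstacle: (SEEK) → mode=AVOID action=motors_on
2. obstacle: (AVOID) → mode=AVOID action=announce
3. low_battery: (AVOID) → mode=SEEK action=arm_retract
4. low_battery: (SEEK) → mode=IDLE action=announce
5. low_battery: (IDLE) → mode=PATROL action=announce

final mode: PATROL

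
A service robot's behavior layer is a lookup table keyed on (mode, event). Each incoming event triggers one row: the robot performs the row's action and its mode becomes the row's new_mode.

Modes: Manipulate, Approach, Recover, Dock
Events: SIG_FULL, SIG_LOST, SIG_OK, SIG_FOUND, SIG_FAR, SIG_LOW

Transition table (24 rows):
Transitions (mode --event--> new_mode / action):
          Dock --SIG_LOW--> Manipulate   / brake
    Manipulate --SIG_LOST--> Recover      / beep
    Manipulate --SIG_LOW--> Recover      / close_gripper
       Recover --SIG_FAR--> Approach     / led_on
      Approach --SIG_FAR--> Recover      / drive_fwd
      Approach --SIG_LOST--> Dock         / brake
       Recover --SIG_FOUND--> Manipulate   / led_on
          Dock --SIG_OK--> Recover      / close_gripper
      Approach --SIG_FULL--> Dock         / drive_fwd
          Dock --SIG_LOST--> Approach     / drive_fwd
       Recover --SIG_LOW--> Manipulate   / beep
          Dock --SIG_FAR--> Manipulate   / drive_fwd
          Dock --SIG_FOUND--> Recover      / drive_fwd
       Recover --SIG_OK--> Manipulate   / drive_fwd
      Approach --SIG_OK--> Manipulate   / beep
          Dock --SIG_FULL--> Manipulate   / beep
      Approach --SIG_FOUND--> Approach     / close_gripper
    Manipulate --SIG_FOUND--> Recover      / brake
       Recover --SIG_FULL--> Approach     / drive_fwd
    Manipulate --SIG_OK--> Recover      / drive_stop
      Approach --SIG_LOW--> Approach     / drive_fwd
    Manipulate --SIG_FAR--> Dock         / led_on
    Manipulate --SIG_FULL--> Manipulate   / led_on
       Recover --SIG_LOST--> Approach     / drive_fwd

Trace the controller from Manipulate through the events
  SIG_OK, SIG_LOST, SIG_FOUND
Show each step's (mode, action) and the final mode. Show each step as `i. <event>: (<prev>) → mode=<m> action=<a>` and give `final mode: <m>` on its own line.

final mode: Approach

1. SIG_OK: (Manipulate) → mode=Recover action=drive_stop
2. SIG_LOST: (Recover) → mode=Approach action=drive_fwd
3. SIG_FOUND: (Approach) → mode=Approach action=close_gripper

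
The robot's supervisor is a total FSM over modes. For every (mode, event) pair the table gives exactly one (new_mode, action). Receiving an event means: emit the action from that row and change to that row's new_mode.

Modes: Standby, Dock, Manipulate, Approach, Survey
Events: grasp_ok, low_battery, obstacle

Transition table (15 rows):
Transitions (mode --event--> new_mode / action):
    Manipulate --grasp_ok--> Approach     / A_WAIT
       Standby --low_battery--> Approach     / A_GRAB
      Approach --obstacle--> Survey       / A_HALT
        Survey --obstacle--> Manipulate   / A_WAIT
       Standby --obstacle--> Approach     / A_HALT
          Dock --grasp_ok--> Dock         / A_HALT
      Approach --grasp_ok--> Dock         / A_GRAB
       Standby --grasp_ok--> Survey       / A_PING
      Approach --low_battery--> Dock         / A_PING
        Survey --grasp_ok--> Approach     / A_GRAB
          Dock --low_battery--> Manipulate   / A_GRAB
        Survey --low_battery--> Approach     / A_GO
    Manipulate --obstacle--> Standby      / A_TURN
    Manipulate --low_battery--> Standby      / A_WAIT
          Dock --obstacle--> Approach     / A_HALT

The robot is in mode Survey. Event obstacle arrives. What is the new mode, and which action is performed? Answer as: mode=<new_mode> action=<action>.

current mode = Survey; filter table to that mode:
  (Survey, obstacle) → (Manipulate, A_WAIT)  ← event matches
  (Survey, grasp_ok) → (Approach, A_GRAB)
  (Survey, low_battery) → (Approach, A_GO)
event = obstacle selects (Manipulate, A_WAIT)

mode=Manipulate action=A_WAIT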